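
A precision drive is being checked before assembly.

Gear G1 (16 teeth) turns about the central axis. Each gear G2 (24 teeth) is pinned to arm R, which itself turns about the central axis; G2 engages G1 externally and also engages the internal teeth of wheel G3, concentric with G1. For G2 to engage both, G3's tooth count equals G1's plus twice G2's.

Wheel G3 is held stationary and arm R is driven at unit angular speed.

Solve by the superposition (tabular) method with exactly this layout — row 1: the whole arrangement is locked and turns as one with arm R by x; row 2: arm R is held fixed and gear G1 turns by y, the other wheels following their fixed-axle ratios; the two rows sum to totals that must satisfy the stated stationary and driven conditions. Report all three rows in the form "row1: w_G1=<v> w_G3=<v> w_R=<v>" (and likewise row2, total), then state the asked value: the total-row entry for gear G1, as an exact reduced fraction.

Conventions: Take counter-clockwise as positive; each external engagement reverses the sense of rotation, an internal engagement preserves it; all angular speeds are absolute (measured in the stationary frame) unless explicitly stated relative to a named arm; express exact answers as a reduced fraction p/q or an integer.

planetary set (16T centre, 24T on arm, 64T internal) — Willis relation
row 1 — lock + rotate with arm: ω_sun = ω_ring = ω_arm = x
row 2 (arm held, sun turns y): ω_ring = −(16/64)·y, ω_arm = 0
boundary: total ω_ring = x − (16/64)·y = 0 and total ω_arm = x = 1  ⇒  y = 4, x = 1
row 2 ring = −(16/64)·4 = -1
totals (row 1 + row 2): sun 1 + 4 = 5, ring 1 + (-1) = 0, arm 1 + 0 = 1
asked cell (total, sun) = 5

row1: w_G1=1 w_G3=1 w_R=1
row2: w_G1=4 w_G3=-1 w_R=0
total: w_G1=5 w_G3=0 w_R=1
asked value: 5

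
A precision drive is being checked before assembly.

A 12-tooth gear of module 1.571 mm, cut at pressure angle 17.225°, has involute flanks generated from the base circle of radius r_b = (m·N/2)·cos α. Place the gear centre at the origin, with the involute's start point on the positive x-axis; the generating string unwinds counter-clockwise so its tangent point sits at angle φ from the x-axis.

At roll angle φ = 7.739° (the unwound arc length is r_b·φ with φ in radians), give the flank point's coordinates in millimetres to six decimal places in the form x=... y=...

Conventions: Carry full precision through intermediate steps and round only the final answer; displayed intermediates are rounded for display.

topology: single-mesh involute geometry — m = 1.571, N = 12
pitch radius r_p = m·N/2 = 1.571·12/2 = 9.426000
base radius r_b = r_p·cos α = 9.426000·cos 17.225° = 9.003237
roll angle φ = 7.739° = 0.13507103 rad
x = r_b·(cos φ + φ·sin φ) = 9.084991
y = r_b·(sin φ − φ·cos φ) = 0.007382

x=9.084991 y=0.007382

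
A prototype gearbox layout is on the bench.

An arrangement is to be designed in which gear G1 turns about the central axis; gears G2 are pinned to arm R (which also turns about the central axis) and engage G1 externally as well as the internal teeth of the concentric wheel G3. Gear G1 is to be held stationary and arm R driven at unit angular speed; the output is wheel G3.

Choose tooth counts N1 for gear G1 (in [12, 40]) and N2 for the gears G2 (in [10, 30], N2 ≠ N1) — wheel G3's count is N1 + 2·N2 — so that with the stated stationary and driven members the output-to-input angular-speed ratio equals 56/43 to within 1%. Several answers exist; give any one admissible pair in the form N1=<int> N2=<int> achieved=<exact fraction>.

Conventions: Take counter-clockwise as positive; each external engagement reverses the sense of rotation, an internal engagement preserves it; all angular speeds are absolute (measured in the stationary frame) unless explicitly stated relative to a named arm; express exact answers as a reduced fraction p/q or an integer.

N1=13 N2=15 achieved=56/43

design class (target 56/43): planetary set
Willis with ω_sun = 0: ω_ring/ω_arm = (N1+N3)/N3; set equal to 56/43  ⇒  N3/N1 = 1/(56/43 − 1) = 43/13
N3 = N1 + 2·N2  ⇒  N2/N1 = (N3/N1 − 1)/2 = (43/13 − 1)/2 = 15/13
smallest multiple with N1 ≥ 12 and N2 ≥ 10: k = 1  ⇒  N1 = 1·13 = 13, N2 = 1·15 = 15 (N1 ≤ 40, N2 ≤ 30, N2 ≠ N1 ✓), N3 = 13 + 2·15 = 43
check: (N1+N3)/N3 with N1 = 13, N3 = 43 gives 56/43; |achieved − target| = 0 ≤ 14/1075 ✓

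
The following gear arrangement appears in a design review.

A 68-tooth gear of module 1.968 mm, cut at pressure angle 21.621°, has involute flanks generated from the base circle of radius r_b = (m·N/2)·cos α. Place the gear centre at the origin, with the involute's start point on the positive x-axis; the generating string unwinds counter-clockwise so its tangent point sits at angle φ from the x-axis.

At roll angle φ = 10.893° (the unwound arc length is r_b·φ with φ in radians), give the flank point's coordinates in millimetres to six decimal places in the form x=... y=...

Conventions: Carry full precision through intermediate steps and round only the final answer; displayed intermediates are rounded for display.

x=63.318223 y=0.141972

class = single-mesh tooth geometry [base-circle involute, m = 1.968, 68T]
pitch radius r_p = m·N/2 = 1.968·68/2 = 66.912000
base radius r_b = r_p·cos α = 66.912000·cos 21.621° = 62.204172
roll angle φ = 10.893° = 0.19011872 rad
x = r_b·(cos φ + φ·sin φ) = 63.318223
y = r_b·(sin φ − φ·cos φ) = 0.141972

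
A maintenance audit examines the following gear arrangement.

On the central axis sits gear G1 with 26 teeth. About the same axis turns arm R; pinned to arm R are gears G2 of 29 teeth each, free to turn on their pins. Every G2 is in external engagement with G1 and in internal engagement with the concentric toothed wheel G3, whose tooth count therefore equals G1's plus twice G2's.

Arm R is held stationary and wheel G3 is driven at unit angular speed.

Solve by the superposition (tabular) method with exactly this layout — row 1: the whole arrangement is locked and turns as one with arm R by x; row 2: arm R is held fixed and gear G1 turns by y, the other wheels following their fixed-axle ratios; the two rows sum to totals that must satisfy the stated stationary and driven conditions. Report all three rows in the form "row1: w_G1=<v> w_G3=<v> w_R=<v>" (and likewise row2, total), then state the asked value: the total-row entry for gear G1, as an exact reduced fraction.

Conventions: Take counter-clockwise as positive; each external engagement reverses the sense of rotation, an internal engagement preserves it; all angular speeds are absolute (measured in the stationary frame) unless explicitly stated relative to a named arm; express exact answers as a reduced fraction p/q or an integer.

topology: planetary set — G1 26T / G2 29T / G3 84T, arm = carrier (Willis)
row 1 (train locked, turned with arm): all members turn x
superposition row 2 [arm held]: sun y, ring −(26/84)·y, arm 0
boundary: total ω_arm = x = 0 and total ω_ring = x − (26/84)·y = 1  ⇒  y = -42/13, x = 0
row 2 ring = −(26/84)·(-42/13) = 1
totals (row 1 + row 2): sun 0 + (-42/13) = -42/13, ring 0 + 1 = 1, arm 0 + 0 = 0
asked cell (total, sun) = -42/13

row1: w_G1=0 w_G3=0 w_R=0
row2: w_G1=-42/13 w_G3=1 w_R=0
total: w_G1=-42/13 w_G3=1 w_R=0
asked value: -42/13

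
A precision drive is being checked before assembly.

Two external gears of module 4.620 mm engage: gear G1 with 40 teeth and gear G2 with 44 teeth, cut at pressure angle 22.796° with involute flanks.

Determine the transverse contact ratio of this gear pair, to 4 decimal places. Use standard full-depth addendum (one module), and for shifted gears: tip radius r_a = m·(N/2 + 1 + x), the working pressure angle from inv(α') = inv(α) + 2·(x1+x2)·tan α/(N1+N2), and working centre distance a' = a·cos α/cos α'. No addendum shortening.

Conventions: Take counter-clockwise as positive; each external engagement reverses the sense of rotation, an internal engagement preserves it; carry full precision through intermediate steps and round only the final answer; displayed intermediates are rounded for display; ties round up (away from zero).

topology: single-mesh involute geometry — m = 4.620, 40T/44T pair
base radii: r_b1 = 85.182655, r_b2 = 93.700920
tip radii: r_a1 = 97.020000, r_a2 = 106.260000
no profile shift: α' = α, a' = a
action lengths: √(r_a1²−r_b1²) = 46.441315, √(r_a2²−r_b2²) = 50.113123
base pitch p_b = π·m·cos α = 13.380460
CR = (46.441315 + 50.113123 − 194.040000·sin 22.79600°)/13.380460 = 1.597359
contact ratio ≈ 1.5974

1.5974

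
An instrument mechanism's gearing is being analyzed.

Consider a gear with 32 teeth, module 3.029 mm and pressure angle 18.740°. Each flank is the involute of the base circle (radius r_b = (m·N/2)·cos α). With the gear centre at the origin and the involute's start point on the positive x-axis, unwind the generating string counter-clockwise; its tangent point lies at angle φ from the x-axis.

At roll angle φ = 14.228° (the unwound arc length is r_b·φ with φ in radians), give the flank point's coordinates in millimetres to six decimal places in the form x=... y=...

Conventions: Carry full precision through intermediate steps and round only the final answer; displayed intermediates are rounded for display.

class = single-mesh tooth geometry [base-circle involute, m = 3.029, 32T]
pitch radius r_p = m·N/2 = 3.029·32/2 = 48.464000
base radius r_b = r_p·cos α = 48.464000·cos 18.740° = 45.894740
roll angle φ = 14.228° = 0.24832545 rad
x = r_b·(cos φ + φ·sin φ) = 47.288061
y = r_b·(sin φ − φ·cos φ) = 0.232822

x=47.288061 y=0.232822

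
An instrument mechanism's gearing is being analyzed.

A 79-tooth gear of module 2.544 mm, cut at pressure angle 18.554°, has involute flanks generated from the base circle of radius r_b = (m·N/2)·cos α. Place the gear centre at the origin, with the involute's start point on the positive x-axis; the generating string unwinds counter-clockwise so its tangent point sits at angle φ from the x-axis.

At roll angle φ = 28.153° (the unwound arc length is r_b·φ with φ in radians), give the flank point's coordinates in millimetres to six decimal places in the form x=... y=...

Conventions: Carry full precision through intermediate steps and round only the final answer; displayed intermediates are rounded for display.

recognized (one wheel, involute flank): single-mesh tooth geometry, m = 2.544, N = 79
pitch radius r_p = m·N/2 = 2.544·79/2 = 100.488000
base radius r_b = r_p·cos α = 100.488000·cos 18.554° = 95.265054
roll angle φ = 28.153° = 0.49136254 rad
x = r_b·(cos φ + φ·sin φ) = 106.080423
y = r_b·(sin φ − φ·cos φ) = 3.677025

x=106.080423 y=3.677025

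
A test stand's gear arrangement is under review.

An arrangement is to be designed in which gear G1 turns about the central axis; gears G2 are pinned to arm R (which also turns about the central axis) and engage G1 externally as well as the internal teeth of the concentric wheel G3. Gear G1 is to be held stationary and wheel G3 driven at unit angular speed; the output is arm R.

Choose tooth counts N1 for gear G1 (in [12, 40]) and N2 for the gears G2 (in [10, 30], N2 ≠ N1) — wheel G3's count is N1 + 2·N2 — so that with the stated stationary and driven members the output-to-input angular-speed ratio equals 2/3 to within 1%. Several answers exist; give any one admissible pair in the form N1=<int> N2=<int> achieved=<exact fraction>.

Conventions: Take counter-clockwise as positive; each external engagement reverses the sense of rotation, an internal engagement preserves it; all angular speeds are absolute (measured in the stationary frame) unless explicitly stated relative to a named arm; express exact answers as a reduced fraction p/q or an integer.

N1=20 N2=10 achieved=2/3

topology: planetary set — design target 2/3, arm = carrier (Willis)
Willis with ω_sun = 0: ω_arm/ω_ring = N3/(N1+N3); set equal to 2/3  ⇒  N3/N1 = (2/3)/(1 − 2/3) = 2
N3 = N1 + 2·N2  ⇒  N2/N1 = (N3/N1 − 1)/2 = (2 − 1)/2 = 1/2
smallest multiple with N1 ≥ 12 and N2 ≥ 10: k = 10  ⇒  N1 = 10·2 = 20, N2 = 10·1 = 10 (N1 ≤ 40, N2 ≤ 30, N2 ≠ N1 ✓), N3 = 20 + 2·10 = 40
check: N3/(N1+N3) with N1 = 20, N3 = 40 gives 2/3; |achieved − target| = 0 ≤ 1/150 ✓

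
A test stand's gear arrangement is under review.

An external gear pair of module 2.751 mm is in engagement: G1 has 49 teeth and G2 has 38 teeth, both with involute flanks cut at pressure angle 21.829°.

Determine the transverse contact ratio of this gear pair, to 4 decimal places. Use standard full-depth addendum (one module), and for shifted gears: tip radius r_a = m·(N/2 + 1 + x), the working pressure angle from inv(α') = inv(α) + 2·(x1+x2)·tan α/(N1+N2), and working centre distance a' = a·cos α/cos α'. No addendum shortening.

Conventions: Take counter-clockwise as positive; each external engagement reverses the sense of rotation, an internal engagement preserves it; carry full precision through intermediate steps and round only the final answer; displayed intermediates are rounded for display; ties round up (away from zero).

recognized (one external pair, fixed centres): single-mesh tooth geometry, m = 2.751, N1 = 49, N2 = 38
base radii: r_b1 = 62.566804, r_b2 = 48.521195
tip radii: r_a1 = 70.150500, r_a2 = 55.020000
no profile shift: α' = α, a' = a
action lengths: √(r_a1²−r_b1²) = 31.725191, √(r_a2²−r_b2²) = 25.940202
base pitch p_b = π·m·cos α = 8.022833
CR = (31.725191 + 25.940202 − 119.668500·sin 21.82900°)/8.022833 = 1.641331
contact ratio ≈ 1.6413

1.6413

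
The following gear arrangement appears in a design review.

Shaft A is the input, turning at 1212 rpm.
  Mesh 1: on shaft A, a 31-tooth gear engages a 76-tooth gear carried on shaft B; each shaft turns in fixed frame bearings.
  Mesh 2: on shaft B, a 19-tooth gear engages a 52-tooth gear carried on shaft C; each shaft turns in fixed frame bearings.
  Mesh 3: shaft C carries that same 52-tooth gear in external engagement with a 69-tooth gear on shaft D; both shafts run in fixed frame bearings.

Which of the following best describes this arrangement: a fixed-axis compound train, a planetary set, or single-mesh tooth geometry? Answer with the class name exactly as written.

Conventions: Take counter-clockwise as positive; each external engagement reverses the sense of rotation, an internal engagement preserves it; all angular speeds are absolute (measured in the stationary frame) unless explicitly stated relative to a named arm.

topology: fixed-axis compound train — 3 meshes, A→D
classification: fixed-axis compound train

fixed-axis compound train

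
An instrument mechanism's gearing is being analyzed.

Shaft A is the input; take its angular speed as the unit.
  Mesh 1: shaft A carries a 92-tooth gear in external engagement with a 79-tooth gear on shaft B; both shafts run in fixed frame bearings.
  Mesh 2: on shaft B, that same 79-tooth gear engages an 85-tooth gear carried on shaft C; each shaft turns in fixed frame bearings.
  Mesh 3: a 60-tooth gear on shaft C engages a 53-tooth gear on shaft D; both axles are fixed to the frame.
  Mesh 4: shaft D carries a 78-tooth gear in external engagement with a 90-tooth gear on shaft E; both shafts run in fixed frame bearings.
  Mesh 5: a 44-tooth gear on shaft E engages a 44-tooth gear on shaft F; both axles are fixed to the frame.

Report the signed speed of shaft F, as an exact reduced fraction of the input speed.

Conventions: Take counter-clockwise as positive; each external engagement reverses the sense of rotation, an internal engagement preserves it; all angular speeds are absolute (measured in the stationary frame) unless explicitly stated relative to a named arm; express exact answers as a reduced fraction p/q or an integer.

5-mesh fixed-axis compound train (all bearings frame-fixed)
mesh 1 [92T→79T]: |ω|/ω_in = 1×92/79 = 92/79, sense flips to −
mesh 2 [79T→85T]: |ω|/ω_in = (92/79)×79/85 = 92/85, sense flips to +
mesh 3 [60T→53T]: |ω|/ω_in = (92/85)×60/53 = 1104/901, sense flips to −
mesh 4 [78T→90T]: |ω|/ω_in = (1104/901)×78/90 = 4784/4505, sense flips to +
mesh 5 [44T→44T]: |ω|/ω_in = (4784/4505)×44/44 = 4784/4505, sense flips to −
signed output speed (× input speed) = -4784/4505

-4784/4505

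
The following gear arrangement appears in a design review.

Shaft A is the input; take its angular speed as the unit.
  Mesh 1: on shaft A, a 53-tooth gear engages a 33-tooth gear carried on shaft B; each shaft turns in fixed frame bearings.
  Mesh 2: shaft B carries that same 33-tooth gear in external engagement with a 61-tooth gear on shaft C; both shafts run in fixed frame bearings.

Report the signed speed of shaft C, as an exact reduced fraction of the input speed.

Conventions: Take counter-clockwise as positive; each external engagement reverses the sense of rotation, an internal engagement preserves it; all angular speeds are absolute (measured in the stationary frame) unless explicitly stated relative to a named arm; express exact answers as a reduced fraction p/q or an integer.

2-mesh fixed-axis compound train (all bearings frame-fixed)
mesh 1 [53T→33T]: |ω|/ω_in = 1×53/33 = 53/33, sense flips to −
mesh 2 [33T→61T]: |ω|/ω_in = (53/33)×33/61 = 53/61, sense flips to +
signed output speed (× input speed) = 53/61

53/61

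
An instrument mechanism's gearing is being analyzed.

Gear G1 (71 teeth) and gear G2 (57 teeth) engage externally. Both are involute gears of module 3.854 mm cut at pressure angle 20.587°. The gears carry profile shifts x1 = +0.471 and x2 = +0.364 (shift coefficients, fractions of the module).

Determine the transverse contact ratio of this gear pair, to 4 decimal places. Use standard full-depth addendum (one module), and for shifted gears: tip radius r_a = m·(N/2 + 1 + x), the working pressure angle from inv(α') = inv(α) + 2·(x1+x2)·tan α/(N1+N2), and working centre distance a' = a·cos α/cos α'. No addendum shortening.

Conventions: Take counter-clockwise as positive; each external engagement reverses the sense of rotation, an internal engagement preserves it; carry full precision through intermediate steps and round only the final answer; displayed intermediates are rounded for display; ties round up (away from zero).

1.6754

single-mesh involute tooth geometry (71T engaging 57T at module 3.854)
base radii: r_b1 = 128.079776, r_b2 = 102.824609
tip radii: r_a1 = 142.486234, r_a2 = 115.095856
inv(α') = inv(20.587°) + 2·(+0.471+0.364)·tan α/(71+57) = 0.02120605  ⇒  α' = 22.39647°
a' = a·cos α / cos α' = 246.6560·cos 20.587°/cos 22.39647° = 249.742597
action lengths: √(r_a1²−r_b1²) = 62.433146, √(r_a2²−r_b2²) = 51.712240
base pitch p_b = π·m·cos α = 11.334493
CR = (62.433146 + 51.712240 − 249.742597·sin 22.39647°)/11.334493 = 1.675425
contact ratio ≈ 1.6754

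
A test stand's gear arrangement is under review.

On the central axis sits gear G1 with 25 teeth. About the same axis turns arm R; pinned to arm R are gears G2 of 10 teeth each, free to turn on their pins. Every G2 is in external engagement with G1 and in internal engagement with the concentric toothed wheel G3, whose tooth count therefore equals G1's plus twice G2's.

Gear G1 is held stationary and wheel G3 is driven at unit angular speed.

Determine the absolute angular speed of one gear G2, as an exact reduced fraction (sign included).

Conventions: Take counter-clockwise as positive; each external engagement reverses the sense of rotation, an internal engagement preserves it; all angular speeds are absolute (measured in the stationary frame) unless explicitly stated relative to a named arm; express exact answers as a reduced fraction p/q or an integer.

planetary set (25T centre, 10T on arm, 45T internal) — Willis relation
ring teeth: 25 + 2·10 = 45
25(ω_sun−ω_arm) = −45(ω_ring−ω_arm),  ω_sun = 0, ω_ring = 1
25(0−ω_arm) = −45(1−ω_arm)  ⇒  70·ω_arm = 45  ⇒  ω_arm = 9/14
sun–planet mesh: 25·(0−9/14) = −10·(ω_p−ω_arm)  ⇒  ω_p−ω_arm = 45/28
ω_p = 9/14 + 45/28 = 9/4
exact speed ratio = 9/4

9/4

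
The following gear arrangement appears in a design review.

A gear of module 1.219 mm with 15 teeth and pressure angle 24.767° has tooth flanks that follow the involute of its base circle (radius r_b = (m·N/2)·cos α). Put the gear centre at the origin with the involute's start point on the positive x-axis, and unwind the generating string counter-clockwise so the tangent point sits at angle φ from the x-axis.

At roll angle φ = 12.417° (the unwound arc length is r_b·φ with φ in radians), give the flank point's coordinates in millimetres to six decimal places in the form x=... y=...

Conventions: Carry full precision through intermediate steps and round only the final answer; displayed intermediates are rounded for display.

x=8.494228 y=0.028034

recognized (one wheel, involute flank): single-mesh tooth geometry, m = 1.219, N = 15
pitch radius r_p = m·N/2 = 1.219·15/2 = 9.142500
base radius r_b = r_p·cos α = 9.142500·cos 24.767° = 8.301563
roll angle φ = 12.417° = 0.21671753 rad
x = r_b·(cos φ + φ·sin φ) = 8.494228
y = r_b·(sin φ − φ·cos φ) = 0.028034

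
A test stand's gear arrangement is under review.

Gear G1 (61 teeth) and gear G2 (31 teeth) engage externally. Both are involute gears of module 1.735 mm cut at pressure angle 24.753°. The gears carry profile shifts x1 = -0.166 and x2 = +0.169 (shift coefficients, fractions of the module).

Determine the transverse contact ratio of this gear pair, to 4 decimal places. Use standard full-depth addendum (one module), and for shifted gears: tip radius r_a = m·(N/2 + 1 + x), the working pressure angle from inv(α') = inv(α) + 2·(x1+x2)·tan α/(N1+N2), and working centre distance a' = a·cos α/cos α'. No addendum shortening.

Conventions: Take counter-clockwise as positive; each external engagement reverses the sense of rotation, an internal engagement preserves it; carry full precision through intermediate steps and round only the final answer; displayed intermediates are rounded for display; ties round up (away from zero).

topology: single-mesh involute geometry — m = 1.735, 61T/31T pair
base radii: r_b1 = 48.055506, r_b2 = 24.421651
tip radii: r_a1 = 54.364490, r_a2 = 28.920715
inv(α') = inv(24.753°) + 2·(-0.166+0.169)·tan α/(61+31) = 0.02907852  ⇒  α' = 24.76110°
a' = a·cos α / cos α' = 79.8100·cos 24.753°/cos 24.76110° = 79.815204
action lengths: √(r_a1²−r_b1²) = 25.419797, √(r_a2²−r_b2²) = 15.491634
base pitch p_b = π·m·cos α = 4.949863
CR = (25.419797 + 15.491634 − 79.815204·sin 24.76110°)/4.949863 = 1.511552
contact ratio ≈ 1.5116

1.5116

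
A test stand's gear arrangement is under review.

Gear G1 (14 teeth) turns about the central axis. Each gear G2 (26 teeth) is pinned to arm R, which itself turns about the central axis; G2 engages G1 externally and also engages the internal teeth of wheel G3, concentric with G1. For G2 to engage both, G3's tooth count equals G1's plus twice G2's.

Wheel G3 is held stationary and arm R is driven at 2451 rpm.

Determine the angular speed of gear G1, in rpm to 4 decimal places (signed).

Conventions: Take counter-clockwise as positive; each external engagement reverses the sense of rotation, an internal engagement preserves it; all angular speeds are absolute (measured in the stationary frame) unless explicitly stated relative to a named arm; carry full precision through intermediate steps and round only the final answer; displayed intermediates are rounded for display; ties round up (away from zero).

topology: planetary set — G1 14T / G2 26T / G3 66T, arm = carrier (Willis)
normalise by the input: solve with ω_arm = 1, then scale by 2451 rpm
ring teeth: 14 + 2·26 = 66
14(ω_sun−ω_arm) = −66(ω_ring−ω_arm),  ω_ring = 0, ω_arm = 1
ω_sun = 1 − (66/14)(0−1) = 40/7
scale: ω_sun = 40/7 × 2451 rpm = +14005.7143 rpm

+14005.7143 rpm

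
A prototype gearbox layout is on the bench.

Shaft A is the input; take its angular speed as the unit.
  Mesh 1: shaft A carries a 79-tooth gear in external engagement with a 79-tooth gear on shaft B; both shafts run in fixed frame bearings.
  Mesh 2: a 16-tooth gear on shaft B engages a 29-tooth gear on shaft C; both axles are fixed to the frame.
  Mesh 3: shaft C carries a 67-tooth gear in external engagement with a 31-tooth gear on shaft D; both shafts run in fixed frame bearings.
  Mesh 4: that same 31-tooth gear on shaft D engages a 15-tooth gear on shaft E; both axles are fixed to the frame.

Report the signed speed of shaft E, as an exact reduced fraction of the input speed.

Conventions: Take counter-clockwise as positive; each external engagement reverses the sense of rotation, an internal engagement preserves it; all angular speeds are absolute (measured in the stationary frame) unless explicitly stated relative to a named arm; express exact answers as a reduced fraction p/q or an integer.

4-mesh fixed-axis compound train (all bearings frame-fixed)
mesh 1 [79T→79T]: |ω|/ω_in = 1×79/79 = 1, sense flips to −
mesh 2 [16T→29T]: |ω|/ω_in = 1×16/29 = 16/29, sense flips to +
mesh 3 [67T→31T]: |ω|/ω_in = (16/29)×67/31 = 1072/899, sense flips to −
mesh 4 [31T→15T]: |ω|/ω_in = (1072/899)×31/15 = 1072/435, sense flips to +
signed output speed (× input speed) = 1072/435

1072/435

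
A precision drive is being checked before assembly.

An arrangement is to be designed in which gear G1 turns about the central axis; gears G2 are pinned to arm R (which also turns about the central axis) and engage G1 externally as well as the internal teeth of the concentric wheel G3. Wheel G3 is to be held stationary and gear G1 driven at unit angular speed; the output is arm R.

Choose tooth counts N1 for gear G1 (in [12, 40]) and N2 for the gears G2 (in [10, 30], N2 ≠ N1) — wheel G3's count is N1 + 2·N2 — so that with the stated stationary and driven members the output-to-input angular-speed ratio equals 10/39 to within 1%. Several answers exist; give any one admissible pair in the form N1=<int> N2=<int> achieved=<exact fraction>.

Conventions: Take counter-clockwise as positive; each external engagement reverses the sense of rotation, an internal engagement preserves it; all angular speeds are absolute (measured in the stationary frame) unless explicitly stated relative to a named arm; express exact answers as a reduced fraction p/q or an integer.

N1=20 N2=19 achieved=10/39

planetary set to be sized for 10/39 (Willis relation)
Willis with ω_ring = 0: ω_arm/ω_sun = N1/(N1+N3); set equal to 10/39  ⇒  N3/N1 = 1/(10/39) − 1 = 29/10
N3 = N1 + 2·N2  ⇒  N2/N1 = (N3/N1 − 1)/2 = (29/10 − 1)/2 = 19/20
smallest multiple with N1 ≥ 12 and N2 ≥ 10: k = 1  ⇒  N1 = 1·20 = 20, N2 = 1·19 = 19 (N1 ≤ 40, N2 ≤ 30, N2 ≠ N1 ✓), N3 = 20 + 2·19 = 58
check: N1/(N1+N3) with N1 = 20, N3 = 58 gives 10/39; |achieved − target| = 0 ≤ 1/390 ✓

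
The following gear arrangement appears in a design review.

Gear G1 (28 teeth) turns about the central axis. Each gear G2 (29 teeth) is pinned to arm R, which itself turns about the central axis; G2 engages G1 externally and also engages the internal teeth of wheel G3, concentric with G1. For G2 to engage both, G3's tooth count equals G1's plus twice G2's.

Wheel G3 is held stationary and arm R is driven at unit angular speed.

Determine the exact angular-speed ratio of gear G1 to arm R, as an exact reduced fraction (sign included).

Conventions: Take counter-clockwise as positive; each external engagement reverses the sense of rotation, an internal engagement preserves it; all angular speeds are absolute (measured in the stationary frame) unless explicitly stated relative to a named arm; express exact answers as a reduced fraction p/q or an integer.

topology: planetary set — G1 28T / G2 29T / G3 86T, arm = carrier (Willis)
ring teeth: 28 + 2·29 = 86
28(ω_sun−ω_arm) = −86(ω_ring−ω_arm),  ω_ring = 0, ω_arm = 1
ω_sun = 1 − (86/28)(0−1) = 57/14
ω_out/ω_in = 57/14

57/14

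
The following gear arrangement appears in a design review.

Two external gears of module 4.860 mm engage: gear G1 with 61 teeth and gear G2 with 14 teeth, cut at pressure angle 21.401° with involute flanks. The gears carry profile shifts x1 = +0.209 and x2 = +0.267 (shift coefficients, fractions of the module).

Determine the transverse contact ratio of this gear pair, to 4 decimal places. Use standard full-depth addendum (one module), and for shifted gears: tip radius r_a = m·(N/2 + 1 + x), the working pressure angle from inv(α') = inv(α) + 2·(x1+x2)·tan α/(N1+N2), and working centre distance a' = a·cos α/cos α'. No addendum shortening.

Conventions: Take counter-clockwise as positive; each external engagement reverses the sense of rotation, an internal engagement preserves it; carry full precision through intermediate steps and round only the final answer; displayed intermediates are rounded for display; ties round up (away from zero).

topology: single-mesh involute geometry — m = 4.860, 61T/14T pair
base radii: r_b1 = 138.009460, r_b2 = 31.674302
tip radii: r_a1 = 154.105740, r_a2 = 40.177620
inv(α') = inv(21.401°) + 2·(+0.209+0.267)·tan α/(61+14) = 0.02337265  ⇒  α' = 23.10238°
a' = a·cos α / cos α' = 182.2500·cos 21.401°/cos 23.10238° = 184.477936
action lengths: √(r_a1²−r_b1²) = 68.570899, √(r_a2²−r_b2²) = 24.718004
base pitch p_b = π·m·cos α = 14.215394
CR = (68.570899 + 24.718004 − 184.477936·sin 23.10238°)/14.215394 = 1.470540
contact ratio ≈ 1.4705

1.4705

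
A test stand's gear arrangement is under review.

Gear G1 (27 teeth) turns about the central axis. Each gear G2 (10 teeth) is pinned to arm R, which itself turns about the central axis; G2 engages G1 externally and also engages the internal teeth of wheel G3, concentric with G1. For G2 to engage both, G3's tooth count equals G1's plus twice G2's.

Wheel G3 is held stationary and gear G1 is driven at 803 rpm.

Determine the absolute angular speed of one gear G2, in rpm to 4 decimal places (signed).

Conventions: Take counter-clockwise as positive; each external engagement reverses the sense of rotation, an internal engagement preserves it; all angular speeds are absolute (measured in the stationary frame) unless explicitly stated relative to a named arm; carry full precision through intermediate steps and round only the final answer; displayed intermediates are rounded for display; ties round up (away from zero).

class = planetary set [G3 = 27+2·10 = 47; Willis about the carrier]
normalise by the input: solve with ω_sun = 1, then scale by 803 rpm
ring teeth: 27 + 2·10 = 47
27(ω_sun−ω_arm) = −47(ω_ring−ω_arm),  ω_ring = 0, ω_sun = 1
27(1−ω_arm) = −47(0−ω_arm)  ⇒  74·ω_arm = 27  ⇒  ω_arm = 27/74
sun–planet mesh: 27·(1−27/74) = −10·(ω_p−ω_arm)  ⇒  ω_p−ω_arm = -1269/740
ω_p = 27/74 − 1269/740 = -27/20
scale: ω_p = -27/20 × 803 rpm = -1084.0500 rpm

-1084.0500 rpm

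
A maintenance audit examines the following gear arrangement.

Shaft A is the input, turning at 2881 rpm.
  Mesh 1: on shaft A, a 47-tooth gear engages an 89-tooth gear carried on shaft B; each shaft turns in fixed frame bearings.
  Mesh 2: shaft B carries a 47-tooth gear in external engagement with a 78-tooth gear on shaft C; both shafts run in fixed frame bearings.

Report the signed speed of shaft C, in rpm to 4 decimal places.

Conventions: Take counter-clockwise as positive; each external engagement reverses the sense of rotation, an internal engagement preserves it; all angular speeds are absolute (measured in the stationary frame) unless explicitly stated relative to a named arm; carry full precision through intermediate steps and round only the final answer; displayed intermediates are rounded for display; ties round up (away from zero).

+916.7573 rpm

2-mesh fixed-axis compound train (all bearings frame-fixed)
mesh 1 [47T→89T]: ω = 2881.0000×47/89 = 1521.4270 rpm, sense flips to −
mesh 2 [47T→78T]: ω = 1521.4270×47/78 = 916.7573 rpm, sense flips to +
signed output speed = +916.7573 rpm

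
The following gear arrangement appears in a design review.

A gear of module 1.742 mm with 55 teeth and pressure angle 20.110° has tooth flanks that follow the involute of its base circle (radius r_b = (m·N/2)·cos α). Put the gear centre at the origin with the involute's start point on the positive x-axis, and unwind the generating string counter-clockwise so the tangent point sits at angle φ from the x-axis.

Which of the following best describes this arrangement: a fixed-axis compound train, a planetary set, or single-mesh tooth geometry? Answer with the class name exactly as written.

single-mesh tooth geometry

single-mesh involute tooth geometry (55T wheel at module 1.742)
classification: single-mesh tooth geometry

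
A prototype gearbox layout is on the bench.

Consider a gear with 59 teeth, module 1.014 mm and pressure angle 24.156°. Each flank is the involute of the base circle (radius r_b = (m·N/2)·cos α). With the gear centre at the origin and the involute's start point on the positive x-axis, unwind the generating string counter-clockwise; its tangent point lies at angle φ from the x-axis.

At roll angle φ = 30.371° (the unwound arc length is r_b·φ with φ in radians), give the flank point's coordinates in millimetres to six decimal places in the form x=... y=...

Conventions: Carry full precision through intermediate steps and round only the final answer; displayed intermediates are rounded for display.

topology: single-mesh involute geometry — m = 1.014, N = 59
pitch radius r_p = m·N/2 = 1.014·59/2 = 29.913000
base radius r_b = r_p·cos α = 29.913000·cos 24.156° = 27.293658
roll angle φ = 30.371° = 0.53007395 rad
x = r_b·(cos φ + φ·sin φ) = 30.862946
y = r_b·(sin φ − φ·cos φ) = 1.317340

x=30.862946 y=1.317340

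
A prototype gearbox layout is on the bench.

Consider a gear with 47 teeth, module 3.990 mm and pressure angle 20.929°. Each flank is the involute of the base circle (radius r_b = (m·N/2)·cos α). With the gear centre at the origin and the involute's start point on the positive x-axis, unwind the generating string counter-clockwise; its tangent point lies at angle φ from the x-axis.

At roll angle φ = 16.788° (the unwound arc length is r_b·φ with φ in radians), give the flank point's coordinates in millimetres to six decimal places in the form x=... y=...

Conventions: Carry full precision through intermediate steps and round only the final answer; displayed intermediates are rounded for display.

x=91.257860 y=0.728070

single-mesh involute tooth geometry (47T wheel at module 3.990)
pitch radius r_p = m·N/2 = 3.990·47/2 = 93.765000
base radius r_b = r_p·cos α = 93.765000·cos 20.929° = 87.578741
roll angle φ = 16.788° = 0.29300587 rad
x = r_b·(cos φ + φ·sin φ) = 91.257860
y = r_b·(sin φ − φ·cos φ) = 0.728070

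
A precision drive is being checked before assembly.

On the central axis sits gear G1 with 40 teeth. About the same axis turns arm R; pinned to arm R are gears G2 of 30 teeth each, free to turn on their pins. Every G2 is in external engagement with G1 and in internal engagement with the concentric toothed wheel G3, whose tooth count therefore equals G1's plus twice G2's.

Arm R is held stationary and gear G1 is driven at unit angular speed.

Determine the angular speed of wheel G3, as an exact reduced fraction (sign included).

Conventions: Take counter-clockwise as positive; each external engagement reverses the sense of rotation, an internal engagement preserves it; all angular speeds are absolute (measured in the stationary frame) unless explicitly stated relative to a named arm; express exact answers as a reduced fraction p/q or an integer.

-2/5

class = planetary set [G3 = 40+2·30 = 100; Willis about the carrier]
ring teeth: 40 + 2·30 = 100
40(ω_sun−ω_arm) = −100(ω_ring−ω_arm),  ω_arm = 0, ω_sun = 1
ω_ring = 0 − (40/100)(1−0) = -2/5
exact speed ratio = -2/5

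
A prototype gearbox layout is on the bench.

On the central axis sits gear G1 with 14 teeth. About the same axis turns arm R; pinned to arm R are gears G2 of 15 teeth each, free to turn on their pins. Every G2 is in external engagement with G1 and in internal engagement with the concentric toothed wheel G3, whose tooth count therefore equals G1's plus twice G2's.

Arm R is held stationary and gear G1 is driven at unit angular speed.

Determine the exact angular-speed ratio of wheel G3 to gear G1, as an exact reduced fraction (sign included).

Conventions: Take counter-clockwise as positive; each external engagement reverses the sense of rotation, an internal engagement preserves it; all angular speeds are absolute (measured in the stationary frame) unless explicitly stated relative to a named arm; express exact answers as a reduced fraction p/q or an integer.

-7/22

planetary set (14T centre, 15T on arm, 44T internal) — Willis relation
ring teeth: 14 + 2·15 = 44
14(ω_sun−ω_arm) = −44(ω_ring−ω_arm),  ω_arm = 0, ω_sun = 1
ω_ring = 0 − (14/44)(1−0) = -7/22
ω_out/ω_in = -7/22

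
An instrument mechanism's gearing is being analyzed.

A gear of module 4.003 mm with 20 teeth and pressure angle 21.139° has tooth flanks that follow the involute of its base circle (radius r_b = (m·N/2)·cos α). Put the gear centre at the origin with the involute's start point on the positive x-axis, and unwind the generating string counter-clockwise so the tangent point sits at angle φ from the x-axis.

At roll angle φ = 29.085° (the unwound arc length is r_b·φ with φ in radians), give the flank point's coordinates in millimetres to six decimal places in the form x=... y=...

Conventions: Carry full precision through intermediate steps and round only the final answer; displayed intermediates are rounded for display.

topology: single-mesh involute geometry — m = 4.003, N = 20
pitch radius r_p = m·N/2 = 4.003·20/2 = 40.030000
base radius r_b = r_p·cos α = 40.030000·cos 21.139° = 37.336312
roll angle φ = 29.085° = 0.50762901 rad
x = r_b·(cos φ + φ·sin φ) = 41.841362
y = r_b·(sin φ − φ·cos φ) = 1.586415

x=41.841362 y=1.586415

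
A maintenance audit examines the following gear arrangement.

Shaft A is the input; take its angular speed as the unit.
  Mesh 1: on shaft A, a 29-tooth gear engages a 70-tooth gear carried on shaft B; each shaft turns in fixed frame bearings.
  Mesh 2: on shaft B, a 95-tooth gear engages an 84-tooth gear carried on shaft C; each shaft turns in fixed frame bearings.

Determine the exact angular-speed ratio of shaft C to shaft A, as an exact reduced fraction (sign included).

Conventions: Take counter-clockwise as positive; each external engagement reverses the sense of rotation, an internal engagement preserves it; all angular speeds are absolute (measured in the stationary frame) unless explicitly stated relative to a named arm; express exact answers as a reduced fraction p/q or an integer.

class = fixed-axis compound train [2 meshes; 2 ratios multiply, 2 sense flips]
mesh 1 [29T→70T]: running ratio 29/70, sense −
mesh 2 [95T→84T]: running ratio 551/1176, sense +
ω_out/ω_in = 551/1176

551/1176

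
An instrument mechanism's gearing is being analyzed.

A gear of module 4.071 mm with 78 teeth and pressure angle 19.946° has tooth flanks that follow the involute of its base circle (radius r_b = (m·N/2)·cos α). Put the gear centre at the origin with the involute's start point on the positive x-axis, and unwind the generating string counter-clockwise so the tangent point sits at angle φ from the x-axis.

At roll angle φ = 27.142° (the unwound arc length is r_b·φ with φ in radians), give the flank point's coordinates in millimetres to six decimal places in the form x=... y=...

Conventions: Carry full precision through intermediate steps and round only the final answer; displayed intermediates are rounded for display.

x=165.063247 y=5.170819

class = single-mesh tooth geometry [base-circle involute, m = 4.071, 78T]
pitch radius r_p = m·N/2 = 4.071·78/2 = 158.769000
base radius r_b = r_p·cos α = 158.769000·cos 19.946° = 149.245170
roll angle φ = 27.142° = 0.47371727 rad
x = r_b·(cos φ + φ·sin φ) = 165.063247
y = r_b·(sin φ − φ·cos φ) = 5.170819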